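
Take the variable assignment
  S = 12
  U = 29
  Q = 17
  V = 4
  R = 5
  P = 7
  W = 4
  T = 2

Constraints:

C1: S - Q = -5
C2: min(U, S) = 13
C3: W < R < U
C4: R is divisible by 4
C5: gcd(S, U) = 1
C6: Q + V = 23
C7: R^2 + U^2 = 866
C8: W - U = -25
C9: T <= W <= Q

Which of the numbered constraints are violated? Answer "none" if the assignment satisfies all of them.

C1: S - Q = 12 - 17 = -5 — holds.
C2: min(29, 12) = 12, not 13 — fails.
C3: values 4 < 5 < 29 — holds.
C4: 5 = 4*1 + 1, so 4 does not divide 5 — fails.
C5: gcd(12, 29) = 1 — holds.
C6: Q + V = 17 + 4 = 21, not 23 — fails.
C7: R^2 + U^2 = 5^2 + 29^2 = 25 + 841 = 866 — holds.
C8: W - U = 4 - 29 = -25 — holds.
C9: values 2 <= 4 <= 17 — holds.

Constraints 2, 4, 6 are violated.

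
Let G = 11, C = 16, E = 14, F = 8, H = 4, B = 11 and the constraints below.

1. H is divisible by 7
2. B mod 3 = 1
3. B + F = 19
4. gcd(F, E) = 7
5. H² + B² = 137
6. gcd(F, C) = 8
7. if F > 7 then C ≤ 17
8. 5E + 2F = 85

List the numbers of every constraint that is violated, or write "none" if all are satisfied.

Constraints 1, 2, 4, and 8 are violated.

1. 4 = 7×0 + 4, so 7 does not divide 4 — violated.
2. 11 mod 3 = 2, not 1 — violated.
3. B + F = 11 + 8 = 19 — OK.
4. gcd(8, 14) = 2, not 7 — violated.
5. H² + B² = 4² + 11² = 16 + 121 = 137 — OK.
6. gcd(8, 16) = 8 — OK.
7. F = 8 > 7, so we need C ≤ 17; C = 16 ≤ 17 — OK.
8. 5E + 2F = 5(14) + 2(8) = 86, not 85 — violated.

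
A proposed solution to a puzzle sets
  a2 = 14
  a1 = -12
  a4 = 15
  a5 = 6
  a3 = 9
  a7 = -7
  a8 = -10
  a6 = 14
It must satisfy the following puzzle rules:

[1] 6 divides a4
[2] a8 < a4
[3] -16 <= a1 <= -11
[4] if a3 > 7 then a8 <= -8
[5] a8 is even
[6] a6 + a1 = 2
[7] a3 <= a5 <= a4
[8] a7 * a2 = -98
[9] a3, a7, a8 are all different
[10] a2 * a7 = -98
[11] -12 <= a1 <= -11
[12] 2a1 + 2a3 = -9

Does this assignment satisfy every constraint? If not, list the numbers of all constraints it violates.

Violated: 1, 7, 12.

[1] 15 = 6*2 + 3, so 6 does not divide 15  FAIL
[2] a8 = -10, a4 = 15; -10 < 15  OK
[3] a1 = -12 lies in [-16, -11]  OK
[4] a3 = 9 > 7, so we need a8 ≤ -8; a8 = -10 ≤ -8  OK
[5] a8 = -10 is even  OK
[6] a6 + a1 = 14 + (-12) = 2  OK
[7] values 9, 6, 15; a3 = 9 is not <= a5 = 6  FAIL
[8] a7 * a2 = -7 * 14 = -98  OK
[9] values 9, -7, -10 are pairwise distinct  OK
[10] a2 * a7 = 14 * (-7) = -98  OK
[11] a1 = -12 lies in [-12, -11]  OK
[12] 2a1 + 2a3 = 2(-12) + 2(9) = -6, not -9  FAIL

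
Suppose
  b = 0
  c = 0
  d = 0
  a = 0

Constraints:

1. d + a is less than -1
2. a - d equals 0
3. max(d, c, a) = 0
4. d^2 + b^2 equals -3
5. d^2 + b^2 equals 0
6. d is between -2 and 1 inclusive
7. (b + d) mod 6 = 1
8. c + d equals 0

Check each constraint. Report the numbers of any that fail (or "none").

1. d + a = 0 + 0 = 0; 0 ≥ -1, bound -1 not met  ✘
2. a - d = 0 - 0 = 0  ✔
3. max(0, 0, 0) = 0  ✔
4. d^2 + b^2 = 0^2 + 0^2 = 0 + 0 = 0, not -3  ✘
5. d^2 + b^2 = 0^2 + 0^2 = 0 + 0 = 0  ✔
6. d = 0 lies in [-2, 1]  ✔
7. b + d = 0; 0 mod 6 = 0, not 1  ✘
8. c + d = 0 + 0 = 0  ✔

No — constraints 1, 4, and 7 are not satisfied.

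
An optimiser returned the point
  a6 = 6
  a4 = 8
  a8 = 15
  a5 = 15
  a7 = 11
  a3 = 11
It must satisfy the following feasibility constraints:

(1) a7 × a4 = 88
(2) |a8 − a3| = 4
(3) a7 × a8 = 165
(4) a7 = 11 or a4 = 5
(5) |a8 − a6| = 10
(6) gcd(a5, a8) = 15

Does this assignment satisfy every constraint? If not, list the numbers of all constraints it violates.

(1) a7 × a4 = 11 × 8 = 88  holds
(2) |15 − 11| = 4  holds
(3) a7 × a8 = 11 × 15 = 165  holds
(4) a7 = 11 = 11 (first disjunct)  holds
(5) |15 − 6| = 9, not 10  fails
(6) gcd(15, 15) = 15  holds

Constraint 5 does not hold.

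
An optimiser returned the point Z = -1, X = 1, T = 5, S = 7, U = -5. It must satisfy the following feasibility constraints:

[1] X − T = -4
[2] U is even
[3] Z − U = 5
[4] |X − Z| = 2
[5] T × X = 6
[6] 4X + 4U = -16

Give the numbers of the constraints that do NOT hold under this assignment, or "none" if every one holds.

No — constraints 2, 3, and 5 are not satisfied.

[1] X − T = 1 − 5 = -4  holds
[2] U = -5 is odd  fails
[3] Z − U = -1 − (-5) = 4, not 5  fails
[4] |1 − (-1)| = 2  holds
[5] T × X = 5 × 1 = 5, not 6  fails
[6] 4X + 4U = 4(1) + 4(-5) = -16  holds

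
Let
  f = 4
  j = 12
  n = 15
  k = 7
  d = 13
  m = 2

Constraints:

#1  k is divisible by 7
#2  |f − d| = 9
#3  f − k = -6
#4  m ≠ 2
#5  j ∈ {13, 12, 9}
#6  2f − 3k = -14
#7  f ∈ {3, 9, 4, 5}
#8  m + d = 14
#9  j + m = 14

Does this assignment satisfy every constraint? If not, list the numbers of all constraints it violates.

#1 7 / 7 = 1, so 7 divides 7  true
#2 |4 − 13| = 9  true
#3 f − k = 4 − 7 = -3, not -6  false
#4 m = 2, but 2 is required to differ  false
#5 j = 12 is in {13, 12, 9}  true
#6 2f − 3k = 2(4) − 3(7) = -13, not -14  false
#7 f = 4 is in {3, 9, 4, 5}  true
#8 m + d = 2 + 13 = 15, not 14  false
#9 j + m = 12 + 2 = 14  true

Violated: 3, 4, 6, 8.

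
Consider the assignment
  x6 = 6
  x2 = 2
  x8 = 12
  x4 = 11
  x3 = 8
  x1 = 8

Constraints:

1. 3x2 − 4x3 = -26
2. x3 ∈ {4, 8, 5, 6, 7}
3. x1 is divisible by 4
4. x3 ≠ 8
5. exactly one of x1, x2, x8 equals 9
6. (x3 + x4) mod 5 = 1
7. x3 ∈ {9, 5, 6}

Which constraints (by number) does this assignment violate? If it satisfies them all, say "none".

Constraints 4, 5, 6, and 7 are violated.

1. 3x2 − 4x3 = 3(2) − 4(8) = -26 — holds.
2. x3 = 8 is in {4, 8, 5, 6, 7} — holds.
3. 8 / 4 = 2, so 4 divides 8 — holds.
4. x3 = 8, but 8 is required to differ — does not hold.
5. x1=8, x2=2, x8=12; 0 of them equal 9, not exactly one — does not hold.
6. x3 + x4 = 19; 19 mod 5 = 4, not 1 — does not hold.
7. x3 = 8 is not in {9, 5, 6} — does not hold.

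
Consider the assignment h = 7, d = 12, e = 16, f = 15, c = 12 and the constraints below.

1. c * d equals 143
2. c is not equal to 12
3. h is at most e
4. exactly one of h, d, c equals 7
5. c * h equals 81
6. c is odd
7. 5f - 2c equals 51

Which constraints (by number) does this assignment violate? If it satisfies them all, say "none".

1. c * d = 12 * 12 = 144, not 143  no
2. c = 12, but 12 is required to differ  no
3. h = 7, e = 16; 7 ≤ 16  yes
4. h=7, d=12, c=12; 1 of them equals 7  yes
5. c * h = 12 * 7 = 84, not 81  no
6. c = 12 is even  no
7. 5f - 2c = 5(15) - 2(12) = 51  yes

Constraints 1, 2, 5, and 6 do not hold.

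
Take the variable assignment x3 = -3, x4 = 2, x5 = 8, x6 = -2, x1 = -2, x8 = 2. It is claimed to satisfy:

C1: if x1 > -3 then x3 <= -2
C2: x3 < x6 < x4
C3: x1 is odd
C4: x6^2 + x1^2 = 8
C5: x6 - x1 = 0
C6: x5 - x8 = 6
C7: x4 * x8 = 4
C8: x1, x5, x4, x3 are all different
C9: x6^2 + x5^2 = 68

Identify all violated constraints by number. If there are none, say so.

C1: x1 = -2 > -3, so we need x3 ≤ -2; x3 = -3 ≤ -2 — holds.
C2: values -3 < -2 < 2 — holds.
C3: x1 = -2 is even — fails.
C4: x6^2 + x1^2 = (-2)^2 + (-2)^2 = 4 + 4 = 8 — holds.
C5: x6 - x1 = -2 - (-2) = 0 — holds.
C6: x5 - x8 = 8 - 2 = 6 — holds.
C7: x4 * x8 = 2 * 2 = 4 — holds.
C8: values -2, 8, 2, -3 are pairwise distinct — holds.
C9: x6^2 + x5^2 = (-2)^2 + 8^2 = 4 + 64 = 68 — holds.

The assignment fails constraint 3.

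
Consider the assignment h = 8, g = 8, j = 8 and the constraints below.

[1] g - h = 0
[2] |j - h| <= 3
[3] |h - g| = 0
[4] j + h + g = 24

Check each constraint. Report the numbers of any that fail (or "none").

[1] g - h = 8 - 8 = 0  ✓
[2] |8 - 8| = 0; 0 ≤ 3  ✓
[3] |8 - 8| = 0  ✓
[4] j + h + g = 8 + 8 + 8 = 24  ✓

No violations.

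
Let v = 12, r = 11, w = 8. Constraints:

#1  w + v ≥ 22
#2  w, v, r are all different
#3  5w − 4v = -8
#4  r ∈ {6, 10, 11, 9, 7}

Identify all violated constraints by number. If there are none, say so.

#1 w + v = 8 + 12 = 20; 20 < 22, bound 22 not met — violated.
#2 values 8, 12, 11 are pairwise distinct — OK.
#3 5w − 4v = 5(8) − 4(12) = -8 — OK.
#4 r = 11 is in {6, 10, 11, 9, 7} — OK.

Constraint 1 is violated.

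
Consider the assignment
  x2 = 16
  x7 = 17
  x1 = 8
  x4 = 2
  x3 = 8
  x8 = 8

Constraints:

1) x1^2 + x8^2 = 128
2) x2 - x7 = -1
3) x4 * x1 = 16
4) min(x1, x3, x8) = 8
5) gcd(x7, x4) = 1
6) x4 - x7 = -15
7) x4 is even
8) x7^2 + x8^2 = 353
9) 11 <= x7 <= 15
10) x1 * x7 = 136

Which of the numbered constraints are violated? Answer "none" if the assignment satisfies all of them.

No — constraint 9 is not satisfied.

1) x1^2 + x8^2 = 8^2 + 8^2 = 64 + 64 = 128  OK
2) x2 - x7 = 16 - 17 = -1  OK
3) x4 * x1 = 2 * 8 = 16  OK
4) min(8, 8, 8) = 8  OK
5) gcd(17, 2) = 1  OK
6) x4 - x7 = 2 - 17 = -15  OK
7) x4 = 2 is even  OK
8) x7^2 + x8^2 = 17^2 + 8^2 = 289 + 64 = 353  OK
9) x7 = 17 is outside [11, 15]  FAIL
10) x1 * x7 = 8 * 17 = 136  OK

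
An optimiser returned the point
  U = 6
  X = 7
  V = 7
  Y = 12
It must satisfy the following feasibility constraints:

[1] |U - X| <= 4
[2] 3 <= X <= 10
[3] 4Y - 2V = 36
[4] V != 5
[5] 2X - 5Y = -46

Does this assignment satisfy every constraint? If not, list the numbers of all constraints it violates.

Violated: 3.

[1] |6 - 7| = 1; 1 ≤ 4  OK
[2] X = 7 lies in [3, 10]  OK
[3] 4Y - 2V = 4(12) - 2(7) = 34, not 36  FAIL
[4] V = 7, and 7 ≠ 5  OK
[5] 2X - 5Y = 2(7) - 5(12) = -46  OK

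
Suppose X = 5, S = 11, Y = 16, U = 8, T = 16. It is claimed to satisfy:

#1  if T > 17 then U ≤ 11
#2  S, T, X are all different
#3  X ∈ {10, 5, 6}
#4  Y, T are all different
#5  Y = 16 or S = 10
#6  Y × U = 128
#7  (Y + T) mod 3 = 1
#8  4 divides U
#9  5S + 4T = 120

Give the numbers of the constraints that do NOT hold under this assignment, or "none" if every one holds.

Constraints 4, 7, and 9 are violated.

#1 T = 16, not > 17; antecedent false, conditional vacuously true — holds.
#2 values 11, 16, 5 are pairwise distinct — holds.
#3 X = 5 is in {10, 5, 6} — holds.
#4 Y = T = 16, not all different — fails.
#5 Y = 16 = 16 (first disjunct) — holds.
#6 Y × U = 16 × 8 = 128 — holds.
#7 Y + T = 32; 32 mod 3 = 2, not 1 — fails.
#8 8 / 4 = 2, so 4 divides 8 — holds.
#9 5S + 4T = 5(11) + 4(16) = 119, not 120 — fails.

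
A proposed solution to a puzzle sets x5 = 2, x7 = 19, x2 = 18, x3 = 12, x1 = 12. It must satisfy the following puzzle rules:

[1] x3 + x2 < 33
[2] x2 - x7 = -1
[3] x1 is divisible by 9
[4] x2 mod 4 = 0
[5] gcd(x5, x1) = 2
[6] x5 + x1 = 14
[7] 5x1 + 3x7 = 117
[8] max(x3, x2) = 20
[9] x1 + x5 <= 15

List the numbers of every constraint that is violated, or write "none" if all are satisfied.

[1] x3 + x2 = 12 + 18 = 30; 30 < 33 — satisfied.
[2] x2 - x7 = 18 - 19 = -1 — satisfied.
[3] 12 = 9*1 + 3, so 9 does not divide 12 — violated.
[4] 18 mod 4 = 2, not 0 — violated.
[5] gcd(2, 12) = 2 — satisfied.
[6] x5 + x1 = 2 + 12 = 14 — satisfied.
[7] 5x1 + 3x7 = 5(12) + 3(19) = 117 — satisfied.
[8] max(12, 18) = 18, not 20 — violated.
[9] x1 + x5 = 12 + 2 = 14; 14 ≤ 15 — satisfied.

Violated: 3, 4, and 8.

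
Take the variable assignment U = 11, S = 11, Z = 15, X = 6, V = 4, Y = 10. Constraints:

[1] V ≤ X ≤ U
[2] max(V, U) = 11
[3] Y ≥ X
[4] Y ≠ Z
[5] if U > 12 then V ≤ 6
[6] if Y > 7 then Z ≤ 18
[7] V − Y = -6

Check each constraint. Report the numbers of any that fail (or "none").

The assignment satisfies every constraint.

[1] values 4 ≤ 6 ≤ 11 — holds.
[2] max(4, 11) = 11 — holds.
[3] Y = 10, X = 6; 10 ≥ 6 — holds.
[4] Y = 10, Z = 15; distinct — holds.
[5] U = 11, not > 12; antecedent false, conditional vacuously true — holds.
[6] Y = 10 > 7, so we need Z ≤ 18; Z = 15 ≤ 18 — holds.
[7] V − Y = 4 − 10 = -6 — holds.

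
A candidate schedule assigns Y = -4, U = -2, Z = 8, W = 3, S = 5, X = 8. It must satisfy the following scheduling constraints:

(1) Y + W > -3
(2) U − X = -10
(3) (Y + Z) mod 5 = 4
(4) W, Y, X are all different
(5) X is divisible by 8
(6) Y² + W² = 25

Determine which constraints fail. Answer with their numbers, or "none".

(1) Y + W = -4 + 3 = -1; -1 > -3  true
(2) U − X = -2 − 8 = -10  true
(3) Y + Z = 4; 4 mod 5 = 4  true
(4) values 3, -4, 8 are pairwise distinct  true
(5) 8 / 8 = 1, so 8 divides 8  true
(6) Y² + W² = (-4)² + 3² = 16 + 9 = 25  true

No violations.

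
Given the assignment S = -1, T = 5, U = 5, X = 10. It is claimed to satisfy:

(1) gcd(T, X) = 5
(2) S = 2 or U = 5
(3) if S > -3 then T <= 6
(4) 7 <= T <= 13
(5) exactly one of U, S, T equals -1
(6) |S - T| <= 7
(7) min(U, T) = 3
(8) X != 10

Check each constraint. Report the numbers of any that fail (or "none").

Constraints 4, 7, and 8 are violated.

(1) gcd(5, 10) = 5 — satisfied.
(2) S = -1 ≠ 2, but U = 5 = 5 (second disjunct) — satisfied.
(3) S = -1 > -3, so we need T ≤ 6; T = 5 ≤ 6 — satisfied.
(4) T = 5 is outside [7, 13] — violated.
(5) U=5, S=-1, T=5; 1 of them equals -1 — satisfied.
(6) |-1 - 5| = 6; 6 ≤ 7 — satisfied.
(7) min(5, 5) = 5, not 3 — violated.
(8) X = 10, but 10 is required to differ — violated.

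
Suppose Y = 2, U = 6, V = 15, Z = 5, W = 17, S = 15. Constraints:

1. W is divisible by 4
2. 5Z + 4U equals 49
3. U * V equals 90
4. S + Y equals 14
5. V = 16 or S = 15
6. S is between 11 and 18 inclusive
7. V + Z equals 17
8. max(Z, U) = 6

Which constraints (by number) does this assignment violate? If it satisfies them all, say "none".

No — constraints 1, 4, 7 are not satisfied.

1. 17 = 4*4 + 1, so 4 does not divide 17  ✘
2. 5Z + 4U = 5(5) + 4(6) = 49  ✔
3. U * V = 6 * 15 = 90  ✔
4. S + Y = 15 + 2 = 17, not 14  ✘
5. V = 15 ≠ 16, but S = 15 = 15 (second disjunct)  ✔
6. S = 15 lies in [11, 18]  ✔
7. V + Z = 15 + 5 = 20, not 17  ✘
8. max(5, 6) = 6  ✔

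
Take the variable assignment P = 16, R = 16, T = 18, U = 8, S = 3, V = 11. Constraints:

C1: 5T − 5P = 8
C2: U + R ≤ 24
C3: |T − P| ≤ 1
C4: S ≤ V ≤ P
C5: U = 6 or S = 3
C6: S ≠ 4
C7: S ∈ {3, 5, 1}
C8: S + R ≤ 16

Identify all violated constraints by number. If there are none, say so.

Constraints 1, 3, 8 do not hold.

C1: 5T − 5P = 5(18) − 5(16) = 10, not 8  fails
C2: U + R = 8 + 16 = 24; 24 ≤ 24  holds
C3: |18 − 16| = 2; 2 > 1, exceeds bound 1  fails
C4: values 3 ≤ 11 ≤ 16  holds
C5: U = 8 ≠ 6, but S = 3 = 3 (second disjunct)  holds
C6: S = 3, and 3 ≠ 4  holds
C7: S = 3 is in {3, 5, 1}  holds
C8: S + R = 3 + 16 = 19; 19 > 16, bound 16 not met  fails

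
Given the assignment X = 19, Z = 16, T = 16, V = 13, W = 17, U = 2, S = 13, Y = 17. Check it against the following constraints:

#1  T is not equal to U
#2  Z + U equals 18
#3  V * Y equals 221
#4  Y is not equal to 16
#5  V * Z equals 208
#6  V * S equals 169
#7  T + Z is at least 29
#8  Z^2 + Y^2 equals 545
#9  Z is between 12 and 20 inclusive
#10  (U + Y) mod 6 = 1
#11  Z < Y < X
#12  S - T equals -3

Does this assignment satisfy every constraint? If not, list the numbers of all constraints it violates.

#1 T = 16, U = 2; distinct — satisfied.
#2 Z + U = 16 + 2 = 18 — satisfied.
#3 V * Y = 13 * 17 = 221 — satisfied.
#4 Y = 17, and 17 ≠ 16 — satisfied.
#5 V * Z = 13 * 16 = 208 — satisfied.
#6 V * S = 13 * 13 = 169 — satisfied.
#7 T + Z = 16 + 16 = 32; 32 ≥ 29 — satisfied.
#8 Z^2 + Y^2 = 16^2 + 17^2 = 256 + 289 = 545 — satisfied.
#9 Z = 16 lies in [12, 20] — satisfied.
#10 U + Y = 19; 19 mod 6 = 1 — satisfied.
#11 values 16 < 17 < 19 — satisfied.
#12 S - T = 13 - 16 = -3 — satisfied.

Yes — all constraints hold.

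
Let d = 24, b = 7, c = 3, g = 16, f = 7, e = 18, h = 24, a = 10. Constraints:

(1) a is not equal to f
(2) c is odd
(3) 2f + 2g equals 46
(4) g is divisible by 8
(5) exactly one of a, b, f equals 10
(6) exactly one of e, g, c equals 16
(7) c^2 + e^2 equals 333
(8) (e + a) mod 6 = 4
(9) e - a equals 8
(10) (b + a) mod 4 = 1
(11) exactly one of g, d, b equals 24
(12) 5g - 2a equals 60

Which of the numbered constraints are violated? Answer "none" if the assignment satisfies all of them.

Yes — all constraints hold.

(1) a = 10, f = 7; distinct  true
(2) c = 3 is odd  true
(3) 2f + 2g = 2(7) + 2(16) = 46  true
(4) 16 / 8 = 2, so 8 divides 16  true
(5) a=10, b=7, f=7; 1 of them equals 10  true
(6) e=18, g=16, c=3; 1 of them equals 16  true
(7) c^2 + e^2 = 3^2 + 18^2 = 9 + 324 = 333  true
(8) e + a = 28; 28 mod 6 = 4  true
(9) e - a = 18 - 10 = 8  true
(10) b + a = 17; 17 mod 4 = 1  true
(11) g=16, d=24, b=7; 1 of them equals 24  true
(12) 5g - 2a = 5(16) - 2(10) = 60  true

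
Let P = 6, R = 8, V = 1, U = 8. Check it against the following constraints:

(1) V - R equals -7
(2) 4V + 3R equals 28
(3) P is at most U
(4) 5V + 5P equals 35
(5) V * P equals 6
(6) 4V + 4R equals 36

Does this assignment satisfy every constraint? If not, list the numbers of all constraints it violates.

No violations.

(1) V - R = 1 - 8 = -7  ✓
(2) 4V + 3R = 4(1) + 3(8) = 28  ✓
(3) P = 6, U = 8; 6 ≤ 8  ✓
(4) 5V + 5P = 5(1) + 5(6) = 35  ✓
(5) V * P = 1 * 6 = 6  ✓
(6) 4V + 4R = 4(1) + 4(8) = 36  ✓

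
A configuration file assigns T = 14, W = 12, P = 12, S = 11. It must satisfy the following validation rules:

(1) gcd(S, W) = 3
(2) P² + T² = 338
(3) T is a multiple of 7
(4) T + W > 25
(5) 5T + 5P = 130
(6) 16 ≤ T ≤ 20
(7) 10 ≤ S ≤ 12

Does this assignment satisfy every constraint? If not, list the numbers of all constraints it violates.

(1) gcd(11, 12) = 1, not 3 — fails.
(2) P² + T² = 12² + 14² = 144 + 196 = 340, not 338 — fails.
(3) 14 / 7 = 2, so 7 divides 14 — holds.
(4) T + W = 14 + 12 = 26; 26 > 25 — holds.
(5) 5T + 5P = 5(14) + 5(12) = 130 — holds.
(6) T = 14 is outside [16, 20] — fails.
(7) S = 11 lies in [10, 12] — holds.

The assignment fails constraints 1, 2, and 6.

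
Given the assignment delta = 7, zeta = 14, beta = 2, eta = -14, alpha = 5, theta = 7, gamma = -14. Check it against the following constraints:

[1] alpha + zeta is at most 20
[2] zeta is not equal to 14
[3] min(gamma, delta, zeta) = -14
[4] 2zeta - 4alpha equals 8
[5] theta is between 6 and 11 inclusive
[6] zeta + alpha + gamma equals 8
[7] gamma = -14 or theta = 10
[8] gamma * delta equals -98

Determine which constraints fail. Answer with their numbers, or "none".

[1] alpha + zeta = 5 + 14 = 19; 19 ≤ 20 — OK.
[2] zeta = 14, but 14 is required to differ — violated.
[3] min(-14, 7, 14) = -14 — OK.
[4] 2zeta - 4alpha = 2(14) - 4(5) = 8 — OK.
[5] theta = 7 lies in [6, 11] — OK.
[6] zeta + alpha + gamma = 14 + 5 + (-14) = 5, not 8 — violated.
[7] gamma = -14 = -14 (first disjunct) — OK.
[8] gamma * delta = -14 * 7 = -98 — OK.

The assignment fails constraints 2, 6.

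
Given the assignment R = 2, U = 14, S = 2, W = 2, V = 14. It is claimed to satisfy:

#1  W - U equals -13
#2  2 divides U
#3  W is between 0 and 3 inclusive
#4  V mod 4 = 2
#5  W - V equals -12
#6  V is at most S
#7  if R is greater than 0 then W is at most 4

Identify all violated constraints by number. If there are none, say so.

Constraints 1 and 6 are violated.

#1 W - U = 2 - 14 = -12, not -13 — violated.
#2 14 / 2 = 7, so 2 divides 14 — satisfied.
#3 W = 2 lies in [0, 3] — satisfied.
#4 14 mod 4 = 2 — satisfied.
#5 W - V = 2 - 14 = -12 — satisfied.
#6 V = 14, S = 2; 14 > 2 (want ≤) — violated.
#7 R = 2 > 0, so we need W ≤ 4; W = 2 ≤ 4 — satisfied.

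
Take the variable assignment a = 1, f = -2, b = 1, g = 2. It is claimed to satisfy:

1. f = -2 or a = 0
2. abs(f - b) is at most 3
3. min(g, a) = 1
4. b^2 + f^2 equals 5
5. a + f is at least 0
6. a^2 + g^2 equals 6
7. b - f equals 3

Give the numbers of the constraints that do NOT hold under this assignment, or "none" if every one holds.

1. f = -2 = -2 (first disjunct) — holds.
2. abs(-2 - 1) = 3; 3 ≤ 3 — holds.
3. min(2, 1) = 1 — holds.
4. b^2 + f^2 = 1^2 + (-2)^2 = 1 + 4 = 5 — holds.
5. a + f = 1 + (-2) = -1; -1 < 0, bound 0 not met — fails.
6. a^2 + g^2 = 1^2 + 2^2 = 1 + 4 = 5, not 6 — fails.
7. b - f = 1 - (-2) = 3 — holds.

The assignment fails constraints 5 and 6.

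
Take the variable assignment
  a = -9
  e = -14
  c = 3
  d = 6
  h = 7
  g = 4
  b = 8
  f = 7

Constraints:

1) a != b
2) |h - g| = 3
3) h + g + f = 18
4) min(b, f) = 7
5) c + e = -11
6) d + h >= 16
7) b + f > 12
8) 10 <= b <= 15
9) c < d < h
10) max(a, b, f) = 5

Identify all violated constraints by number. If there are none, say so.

Constraints 6, 8, 10 do not hold.

1) a = -9, b = 8; distinct — holds.
2) |7 - 4| = 3 — holds.
3) h + g + f = 7 + 4 + 7 = 18 — holds.
4) min(8, 7) = 7 — holds.
5) c + e = 3 + (-14) = -11 — holds.
6) d + h = 6 + 7 = 13; 13 < 16, bound 16 not met — fails.
7) b + f = 8 + 7 = 15; 15 > 12 — holds.
8) b = 8 is outside [10, 15] — fails.
9) values 3 < 6 < 7 — holds.
10) max(-9, 8, 7) = 8, not 5 — fails.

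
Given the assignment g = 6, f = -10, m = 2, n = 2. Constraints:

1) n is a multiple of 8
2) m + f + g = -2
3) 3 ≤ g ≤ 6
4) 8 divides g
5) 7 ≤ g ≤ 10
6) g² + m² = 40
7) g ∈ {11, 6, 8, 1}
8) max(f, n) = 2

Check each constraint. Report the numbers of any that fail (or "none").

The assignment fails constraints 1, 4, 5.

1) 2 = 8×0 + 2, so 8 does not divide 2 — violated.
2) m + f + g = 2 + (-10) + 6 = -2 — OK.
3) g = 6 lies in [3, 6] — OK.
4) 6 = 8×0 + 6, so 8 does not divide 6 — violated.
5) g = 6 is outside [7, 10] — violated.
6) g² + m² = 6² + 2² = 36 + 4 = 40 — OK.
7) g = 6 is in {11, 6, 8, 1} — OK.
8) max(-10, 2) = 2 — OK.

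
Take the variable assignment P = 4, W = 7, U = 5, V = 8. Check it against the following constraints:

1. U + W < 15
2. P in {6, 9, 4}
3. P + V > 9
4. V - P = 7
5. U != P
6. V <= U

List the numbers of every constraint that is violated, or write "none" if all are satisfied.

1. U + W = 5 + 7 = 12; 12 < 15 — satisfied.
2. P = 4 is in {6, 9, 4} — satisfied.
3. P + V = 4 + 8 = 12; 12 > 9 — satisfied.
4. V - P = 8 - 4 = 4, not 7 — violated.
5. U = 5, P = 4; distinct — satisfied.
6. V = 8, U = 5; 8 > 5 (want ≤) — violated.

The assignment fails constraints 4, 6.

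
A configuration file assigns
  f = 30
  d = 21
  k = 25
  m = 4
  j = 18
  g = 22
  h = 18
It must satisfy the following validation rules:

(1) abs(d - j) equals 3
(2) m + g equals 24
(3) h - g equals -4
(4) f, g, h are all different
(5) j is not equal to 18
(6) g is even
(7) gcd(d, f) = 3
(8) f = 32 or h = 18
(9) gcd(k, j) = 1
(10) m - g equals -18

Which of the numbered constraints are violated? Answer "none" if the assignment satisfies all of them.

(1) abs(21 - 18) = 3  holds
(2) m + g = 4 + 22 = 26, not 24  fails
(3) h - g = 18 - 22 = -4  holds
(4) values 30, 22, 18 are pairwise distinct  holds
(5) j = 18, but 18 is required to differ  fails
(6) g = 22 is even  holds
(7) gcd(21, 30) = 3  holds
(8) f = 30 ≠ 32, but h = 18 = 18 (second disjunct)  holds
(9) gcd(25, 18) = 1  holds
(10) m - g = 4 - 22 = -18  holds

Constraints 2 and 5 do not hold.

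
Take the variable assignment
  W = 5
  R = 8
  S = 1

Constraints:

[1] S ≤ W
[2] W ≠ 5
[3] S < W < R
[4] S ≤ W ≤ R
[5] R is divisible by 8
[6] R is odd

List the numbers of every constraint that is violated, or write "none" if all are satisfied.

[1] S = 1, W = 5; 1 ≤ 5 — OK.
[2] W = 5, but 5 is required to differ — violated.
[3] values 1 < 5 < 8 — OK.
[4] values 1 ≤ 5 ≤ 8 — OK.
[5] 8 / 8 = 1, so 8 divides 8 — OK.
[6] R = 8 is even — violated.

Constraints 2 and 6 are violated.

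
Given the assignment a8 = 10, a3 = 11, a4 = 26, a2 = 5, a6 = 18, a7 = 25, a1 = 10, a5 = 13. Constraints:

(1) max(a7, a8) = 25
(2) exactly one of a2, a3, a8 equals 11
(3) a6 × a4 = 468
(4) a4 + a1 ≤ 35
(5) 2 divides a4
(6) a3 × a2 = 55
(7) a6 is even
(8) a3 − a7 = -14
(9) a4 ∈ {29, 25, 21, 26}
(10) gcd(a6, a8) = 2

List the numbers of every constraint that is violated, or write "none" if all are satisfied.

No — constraint 4 is not satisfied.

(1) max(25, 10) = 25  ✔
(2) a2=5, a3=11, a8=10; 1 of them equals 11  ✔
(3) a6 × a4 = 18 × 26 = 468  ✔
(4) a4 + a1 = 26 + 10 = 36; 36 > 35, bound 35 not met  ✘
(5) 26 / 2 = 13, so 2 divides 26  ✔
(6) a3 × a2 = 11 × 5 = 55  ✔
(7) a6 = 18 is even  ✔
(8) a3 − a7 = 11 − 25 = -14  ✔
(9) a4 = 26 is in {29, 25, 21, 26}  ✔
(10) gcd(18, 10) = 2  ✔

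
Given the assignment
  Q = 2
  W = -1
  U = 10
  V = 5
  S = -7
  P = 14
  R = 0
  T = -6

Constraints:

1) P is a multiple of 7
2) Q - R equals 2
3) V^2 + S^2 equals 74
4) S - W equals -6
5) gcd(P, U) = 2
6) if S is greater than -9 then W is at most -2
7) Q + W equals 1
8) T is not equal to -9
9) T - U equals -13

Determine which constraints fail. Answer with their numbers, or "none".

1) 14 / 7 = 2, so 7 divides 14  holds
2) Q - R = 2 - 0 = 2  holds
3) V^2 + S^2 = 5^2 + (-7)^2 = 25 + 49 = 74  holds
4) S - W = -7 - (-1) = -6  holds
5) gcd(14, 10) = 2  holds
6) S = -7 > -9, so we need W ≤ -2; but W = -1 > -2  fails
7) Q + W = 2 + (-1) = 1  holds
8) T = -6, and -6 ≠ -9  holds
9) T - U = -6 - 10 = -16, not -13  fails

Constraints 6, 9 are violated.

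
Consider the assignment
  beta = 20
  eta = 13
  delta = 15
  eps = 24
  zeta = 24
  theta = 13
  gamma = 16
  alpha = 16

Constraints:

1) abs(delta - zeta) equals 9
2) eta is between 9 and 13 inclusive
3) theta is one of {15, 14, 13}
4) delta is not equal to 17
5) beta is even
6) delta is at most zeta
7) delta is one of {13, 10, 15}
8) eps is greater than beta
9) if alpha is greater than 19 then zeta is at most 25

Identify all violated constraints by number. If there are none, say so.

Yes — all constraints hold.

1) abs(15 - 24) = 9  OK
2) eta = 13 lies in [9, 13]  OK
3) theta = 13 is in {15, 14, 13}  OK
4) delta = 15, and 15 ≠ 17  OK
5) beta = 20 is even  OK
6) delta = 15, zeta = 24; 15 ≤ 24  OK
7) delta = 15 is in {13, 10, 15}  OK
8) eps = 24, beta = 20; 24 > 20  OK
9) alpha = 16, not > 19; antecedent false, conditional vacuously true  OK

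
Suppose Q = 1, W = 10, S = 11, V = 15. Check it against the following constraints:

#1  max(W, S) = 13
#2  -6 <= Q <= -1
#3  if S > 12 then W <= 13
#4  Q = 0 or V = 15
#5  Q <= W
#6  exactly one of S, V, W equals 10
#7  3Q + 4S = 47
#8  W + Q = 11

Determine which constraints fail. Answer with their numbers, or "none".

No — constraints 1, 2 are not satisfied.

#1 max(10, 11) = 11, not 13 — does not hold.
#2 Q = 1 is outside [-6, -1] — does not hold.
#3 S = 11, not > 12; antecedent false, conditional vacuously true — holds.
#4 Q = 1 ≠ 0, but V = 15 = 15 (second disjunct) — holds.
#5 Q = 1, W = 10; 1 ≤ 10 — holds.
#6 S=11, V=15, W=10; 1 of them equals 10 — holds.
#7 3Q + 4S = 3(1) + 4(11) = 47 — holds.
#8 W + Q = 10 + 1 = 11 — holds.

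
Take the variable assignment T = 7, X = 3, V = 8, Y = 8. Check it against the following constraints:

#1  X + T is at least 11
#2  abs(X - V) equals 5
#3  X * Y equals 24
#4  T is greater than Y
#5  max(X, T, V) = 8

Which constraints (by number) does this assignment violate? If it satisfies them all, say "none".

Violated: 1 and 4.

#1 X + T = 3 + 7 = 10; 10 < 11, bound 11 not met  fails
#2 abs(3 - 8) = 5  holds
#3 X * Y = 3 * 8 = 24  holds
#4 T = 7, Y = 8; 7 ≤ 8 (want >)  fails
#5 max(3, 7, 8) = 8  holds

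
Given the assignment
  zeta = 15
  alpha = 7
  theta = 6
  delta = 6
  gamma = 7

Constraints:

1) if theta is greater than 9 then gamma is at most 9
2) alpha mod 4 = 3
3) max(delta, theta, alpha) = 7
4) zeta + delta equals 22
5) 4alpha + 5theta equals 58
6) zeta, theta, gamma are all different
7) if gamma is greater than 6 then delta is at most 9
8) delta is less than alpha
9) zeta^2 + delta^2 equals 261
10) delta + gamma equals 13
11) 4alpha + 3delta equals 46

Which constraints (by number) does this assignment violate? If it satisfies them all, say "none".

Constraint 4 does not hold.

1) theta = 6, not > 9; antecedent false, conditional vacuously true  holds
2) 7 mod 4 = 3  holds
3) max(6, 6, 7) = 7  holds
4) zeta + delta = 15 + 6 = 21, not 22  fails
5) 4alpha + 5theta = 4(7) + 5(6) = 58  holds
6) values 15, 6, 7 are pairwise distinct  holds
7) gamma = 7 > 6, so we need delta ≤ 9; delta = 6 ≤ 9  holds
8) delta = 6, alpha = 7; 6 < 7  holds
9) zeta^2 + delta^2 = 15^2 + 6^2 = 225 + 36 = 261  holds
10) delta + gamma = 6 + 7 = 13  holds
11) 4alpha + 3delta = 4(7) + 3(6) = 46  holds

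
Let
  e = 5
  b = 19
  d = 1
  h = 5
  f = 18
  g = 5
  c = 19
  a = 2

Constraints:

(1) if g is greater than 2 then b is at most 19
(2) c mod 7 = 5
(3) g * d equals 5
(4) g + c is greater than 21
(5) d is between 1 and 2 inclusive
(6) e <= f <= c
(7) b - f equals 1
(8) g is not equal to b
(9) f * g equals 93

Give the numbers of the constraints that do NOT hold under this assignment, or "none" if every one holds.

Constraint 9 does not hold.

(1) g = 5 > 2, so we need b ≤ 19; b = 19 ≤ 19 — holds.
(2) 19 mod 7 = 5 — holds.
(3) g * d = 5 * 1 = 5 — holds.
(4) g + c = 5 + 19 = 24; 24 > 21 — holds.
(5) d = 1 lies in [1, 2] — holds.
(6) values 5 <= 18 <= 19 — holds.
(7) b - f = 19 - 18 = 1 — holds.
(8) g = 5, b = 19; distinct — holds.
(9) f * g = 18 * 5 = 90, not 93 — fails.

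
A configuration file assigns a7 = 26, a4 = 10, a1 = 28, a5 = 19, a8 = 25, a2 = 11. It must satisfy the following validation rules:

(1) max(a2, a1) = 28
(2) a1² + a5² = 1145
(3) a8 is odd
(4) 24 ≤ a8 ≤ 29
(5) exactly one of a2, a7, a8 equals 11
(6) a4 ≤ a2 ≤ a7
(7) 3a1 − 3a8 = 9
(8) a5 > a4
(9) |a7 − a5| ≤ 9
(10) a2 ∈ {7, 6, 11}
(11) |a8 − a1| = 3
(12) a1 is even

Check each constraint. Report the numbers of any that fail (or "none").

None — every constraint holds.

(1) max(11, 28) = 28 — OK.
(2) a1² + a5² = 28² + 19² = 784 + 361 = 1145 — OK.
(3) a8 = 25 is odd — OK.
(4) a8 = 25 lies in [24, 29] — OK.
(5) a2=11, a7=26, a8=25; 1 of them equals 11 — OK.
(6) values 10 ≤ 11 ≤ 26 — OK.
(7) 3a1 − 3a8 = 3(28) − 3(25) = 9 — OK.
(8) a5 = 19, a4 = 10; 19 > 10 — OK.
(9) |26 − 19| = 7; 7 ≤ 9 — OK.
(10) a2 = 11 is in {7, 6, 11} — OK.
(11) |25 − 28| = 3 — OK.
(12) a1 = 28 is even — OK.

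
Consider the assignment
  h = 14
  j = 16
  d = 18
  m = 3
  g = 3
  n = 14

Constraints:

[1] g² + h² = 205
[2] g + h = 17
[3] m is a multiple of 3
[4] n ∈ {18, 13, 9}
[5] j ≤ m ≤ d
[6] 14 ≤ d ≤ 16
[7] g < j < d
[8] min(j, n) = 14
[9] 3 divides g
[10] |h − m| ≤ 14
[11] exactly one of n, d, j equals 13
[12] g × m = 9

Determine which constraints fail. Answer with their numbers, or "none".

Constraints 4, 5, 6, and 11 are violated.

[1] g² + h² = 3² + 14² = 9 + 196 = 205 — OK.
[2] g + h = 3 + 14 = 17 — OK.
[3] 3 / 3 = 1, so 3 divides 3 — OK.
[4] n = 14 is not in {18, 13, 9} — violated.
[5] values 16, 3, 18; j = 16 is not ≤ m = 3 — violated.
[6] d = 18 is outside [14, 16] — violated.
[7] values 3 < 16 < 18 — OK.
[8] min(16, 14) = 14 — OK.
[9] 3 / 3 = 1, so 3 divides 3 — OK.
[10] |14 − 3| = 11; 11 ≤ 14 — OK.
[11] n=14, d=18, j=16; 0 of them equal 13, not exactly one — violated.
[12] g × m = 3 × 3 = 9 — OK.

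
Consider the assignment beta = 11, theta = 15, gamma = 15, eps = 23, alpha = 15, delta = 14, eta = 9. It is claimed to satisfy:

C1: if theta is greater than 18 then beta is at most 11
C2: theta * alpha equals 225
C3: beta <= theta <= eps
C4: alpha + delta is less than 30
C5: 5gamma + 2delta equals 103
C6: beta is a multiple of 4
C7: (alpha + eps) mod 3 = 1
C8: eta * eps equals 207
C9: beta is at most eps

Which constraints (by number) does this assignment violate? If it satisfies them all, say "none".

Constraints 6 and 7 do not hold.

C1: theta = 15, not > 18; antecedent false, conditional vacuously true — satisfied.
C2: theta * alpha = 15 * 15 = 225 — satisfied.
C3: values 11 <= 15 <= 23 — satisfied.
C4: alpha + delta = 15 + 14 = 29; 29 < 30 — satisfied.
C5: 5gamma + 2delta = 5(15) + 2(14) = 103 — satisfied.
C6: 11 = 4*2 + 3, so 4 does not divide 11 — violated.
C7: alpha + eps = 38; 38 mod 3 = 2, not 1 — violated.
C8: eta * eps = 9 * 23 = 207 — satisfied.
C9: beta = 11, eps = 23; 11 ≤ 23 — satisfied.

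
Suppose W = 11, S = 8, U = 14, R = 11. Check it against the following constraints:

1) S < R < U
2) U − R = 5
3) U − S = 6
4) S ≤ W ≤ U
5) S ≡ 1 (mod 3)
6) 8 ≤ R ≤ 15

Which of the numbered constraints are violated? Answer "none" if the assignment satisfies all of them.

Constraints 2 and 5 are violated.

1) values 8 < 11 < 14  OK
2) U − R = 14 − 11 = 3, not 5  FAIL
3) U − S = 14 − 8 = 6  OK
4) values 8 ≤ 11 ≤ 14  OK
5) 8 mod 3 = 2, not 1  FAIL
6) R = 11 lies in [8, 15]  OK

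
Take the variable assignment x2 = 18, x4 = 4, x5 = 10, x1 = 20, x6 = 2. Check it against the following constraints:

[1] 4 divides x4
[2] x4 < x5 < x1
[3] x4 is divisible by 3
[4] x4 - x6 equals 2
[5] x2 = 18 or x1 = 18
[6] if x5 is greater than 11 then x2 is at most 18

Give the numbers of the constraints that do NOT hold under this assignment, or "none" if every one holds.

Constraint 3 does not hold.

[1] 4 / 4 = 1, so 4 divides 4  true
[2] values 4 < 10 < 20  true
[3] 4 = 3*1 + 1, so 3 does not divide 4  false
[4] x4 - x6 = 4 - 2 = 2  true
[5] x2 = 18 = 18 (first disjunct)  true
[6] x5 = 10, not > 11; antecedent false, conditional vacuously true  true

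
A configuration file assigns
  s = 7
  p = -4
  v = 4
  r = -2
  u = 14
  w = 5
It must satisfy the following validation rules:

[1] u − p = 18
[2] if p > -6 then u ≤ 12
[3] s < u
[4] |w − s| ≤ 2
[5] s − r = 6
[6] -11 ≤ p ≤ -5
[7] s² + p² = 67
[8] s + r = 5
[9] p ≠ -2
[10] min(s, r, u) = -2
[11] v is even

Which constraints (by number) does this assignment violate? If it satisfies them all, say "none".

[1] u − p = 14 − (-4) = 18 — holds.
[2] p = -4 > -6, so we need u ≤ 12; but u = 14 > 12 — does not hold.
[3] s = 7, u = 14; 7 < 14 — holds.
[4] |5 − 7| = 2; 2 ≤ 2 — holds.
[5] s − r = 7 − (-2) = 9, not 6 — does not hold.
[6] p = -4 is outside [-11, -5] — does not hold.
[7] s² + p² = 7² + (-4)² = 49 + 16 = 65, not 67 — does not hold.
[8] s + r = 7 + (-2) = 5 — holds.
[9] p = -4, and -4 ≠ -2 — holds.
[10] min(7, -2, 14) = -2 — holds.
[11] v = 4 is even — holds.

Constraints 2, 5, 6, and 7 do not hold.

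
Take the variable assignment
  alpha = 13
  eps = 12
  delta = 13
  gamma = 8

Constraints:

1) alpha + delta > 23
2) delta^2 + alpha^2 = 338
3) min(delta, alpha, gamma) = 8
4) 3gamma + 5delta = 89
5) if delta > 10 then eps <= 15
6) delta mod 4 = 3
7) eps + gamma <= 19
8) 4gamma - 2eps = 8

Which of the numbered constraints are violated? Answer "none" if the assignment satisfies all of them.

The assignment fails constraints 6, 7.

1) alpha + delta = 13 + 13 = 26; 26 > 23 — satisfied.
2) delta^2 + alpha^2 = 13^2 + 13^2 = 169 + 169 = 338 — satisfied.
3) min(13, 13, 8) = 8 — satisfied.
4) 3gamma + 5delta = 3(8) + 5(13) = 89 — satisfied.
5) delta = 13 > 10, so we need eps ≤ 15; eps = 12 ≤ 15 — satisfied.
6) 13 mod 4 = 1, not 3 — violated.
7) eps + gamma = 12 + 8 = 20; 20 > 19, bound 19 not met — violated.
8) 4gamma - 2eps = 4(8) - 2(12) = 8 — satisfied.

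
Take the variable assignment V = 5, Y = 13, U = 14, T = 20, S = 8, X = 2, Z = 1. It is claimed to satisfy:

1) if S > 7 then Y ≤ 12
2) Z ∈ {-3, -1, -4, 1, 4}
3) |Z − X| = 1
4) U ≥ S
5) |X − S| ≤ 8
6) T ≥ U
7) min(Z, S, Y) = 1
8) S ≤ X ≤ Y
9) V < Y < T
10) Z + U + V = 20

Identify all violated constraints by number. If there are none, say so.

1) S = 8 > 7, so we need Y ≤ 12; but Y = 13 > 12 — violated.
2) Z = 1 is in {-3, -1, -4, 1, 4} — satisfied.
3) |1 − 2| = 1 — satisfied.
4) U = 14, S = 8; 14 ≥ 8 — satisfied.
5) |2 − 8| = 6; 6 ≤ 8 — satisfied.
6) T = 20, U = 14; 20 ≥ 14 — satisfied.
7) min(1, 8, 13) = 1 — satisfied.
8) values 8, 2, 13; S = 8 is not ≤ X = 2 — violated.
9) values 5 < 13 < 20 — satisfied.
10) Z + U + V = 1 + 14 + 5 = 20 — satisfied.

Violated: 1, 8.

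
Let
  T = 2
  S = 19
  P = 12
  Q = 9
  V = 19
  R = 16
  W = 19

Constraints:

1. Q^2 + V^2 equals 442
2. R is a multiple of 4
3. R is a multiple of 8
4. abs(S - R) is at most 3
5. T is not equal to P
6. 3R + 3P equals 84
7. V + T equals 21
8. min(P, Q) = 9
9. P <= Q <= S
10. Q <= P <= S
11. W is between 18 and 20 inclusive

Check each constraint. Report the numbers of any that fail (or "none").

1. Q^2 + V^2 = 9^2 + 19^2 = 81 + 361 = 442  ✓
2. 16 / 4 = 4, so 4 divides 16  ✓
3. 16 / 8 = 2, so 8 divides 16  ✓
4. abs(19 - 16) = 3; 3 ≤ 3  ✓
5. T = 2, P = 12; distinct  ✓
6. 3R + 3P = 3(16) + 3(12) = 84  ✓
7. V + T = 19 + 2 = 21  ✓
8. min(12, 9) = 9  ✓
9. values 12, 9, 19; P = 12 is not <= Q = 9  ✗
10. values 9 <= 12 <= 19  ✓
11. W = 19 lies in [18, 20]  ✓

Violated: 9.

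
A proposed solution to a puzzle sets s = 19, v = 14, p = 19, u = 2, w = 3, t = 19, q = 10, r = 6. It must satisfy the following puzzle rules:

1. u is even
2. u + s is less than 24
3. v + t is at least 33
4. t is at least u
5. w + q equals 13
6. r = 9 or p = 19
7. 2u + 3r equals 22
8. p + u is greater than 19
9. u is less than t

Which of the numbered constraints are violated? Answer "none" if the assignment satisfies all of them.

No violations.

1. u = 2 is even  true
2. u + s = 2 + 19 = 21; 21 < 24  true
3. v + t = 14 + 19 = 33; 33 ≥ 33  true
4. t = 19, u = 2; 19 ≥ 2  true
5. w + q = 3 + 10 = 13  true
6. r = 6 ≠ 9, but p = 19 = 19 (second disjunct)  true
7. 2u + 3r = 2(2) + 3(6) = 22  true
8. p + u = 19 + 2 = 21; 21 > 19  true
9. u = 2, t = 19; 2 < 19  true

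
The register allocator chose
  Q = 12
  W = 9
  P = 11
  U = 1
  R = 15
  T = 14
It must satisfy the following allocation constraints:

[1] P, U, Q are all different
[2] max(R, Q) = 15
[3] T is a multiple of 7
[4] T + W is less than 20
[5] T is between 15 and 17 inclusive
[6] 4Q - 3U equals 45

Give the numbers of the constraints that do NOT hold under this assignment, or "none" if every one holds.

Constraints 4 and 5 are violated.

[1] values 11, 1, 12 are pairwise distinct  yes
[2] max(15, 12) = 15  yes
[3] 14 / 7 = 2, so 7 divides 14  yes
[4] T + W = 14 + 9 = 23; 23 ≥ 20, bound 20 not met  no
[5] T = 14 is outside [15, 17]  no
[6] 4Q - 3U = 4(12) - 3(1) = 45  yes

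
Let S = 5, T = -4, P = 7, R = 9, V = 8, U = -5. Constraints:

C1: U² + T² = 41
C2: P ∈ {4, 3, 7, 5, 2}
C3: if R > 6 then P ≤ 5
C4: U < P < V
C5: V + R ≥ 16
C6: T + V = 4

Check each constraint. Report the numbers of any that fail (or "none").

No — constraint 3 is not satisfied.

C1: U² + T² = (-5)² + (-4)² = 25 + 16 = 41 — OK.
C2: P = 7 is in {4, 3, 7, 5, 2} — OK.
C3: R = 9 > 6, so we need P ≤ 5; but P = 7 > 5 — violated.
C4: values -5 < 7 < 8 — OK.
C5: V + R = 8 + 9 = 17; 17 ≥ 16 — OK.
C6: T + V = -4 + 8 = 4 — OK.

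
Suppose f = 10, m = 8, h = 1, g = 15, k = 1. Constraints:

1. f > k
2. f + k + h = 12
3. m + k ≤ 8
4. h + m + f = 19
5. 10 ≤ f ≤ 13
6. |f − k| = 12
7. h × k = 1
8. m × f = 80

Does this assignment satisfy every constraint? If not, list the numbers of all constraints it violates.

1. f = 10, k = 1; 10 > 1  OK
2. f + k + h = 10 + 1 + 1 = 12  OK
3. m + k = 8 + 1 = 9; 9 > 8, bound 8 not met  FAIL
4. h + m + f = 1 + 8 + 10 = 19  OK
5. f = 10 lies in [10, 13]  OK
6. |10 − 1| = 9, not 12  FAIL
7. h × k = 1 × 1 = 1  OK
8. m × f = 8 × 10 = 80  OK

Violated: 3, 6.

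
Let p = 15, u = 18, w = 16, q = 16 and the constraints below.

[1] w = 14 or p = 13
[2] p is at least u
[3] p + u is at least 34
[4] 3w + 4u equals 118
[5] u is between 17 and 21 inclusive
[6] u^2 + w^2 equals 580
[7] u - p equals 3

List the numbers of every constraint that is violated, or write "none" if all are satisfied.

[1] w = 16 ≠ 14 and p = 15 ≠ 13; both disjuncts false — violated.
[2] p = 15, u = 18; 15 < 18 (want ≥) — violated.
[3] p + u = 15 + 18 = 33; 33 < 34, bound 34 not met — violated.
[4] 3w + 4u = 3(16) + 4(18) = 120, not 118 — violated.
[5] u = 18 lies in [17, 21] — satisfied.
[6] u^2 + w^2 = 18^2 + 16^2 = 324 + 256 = 580 — satisfied.
[7] u - p = 18 - 15 = 3 — satisfied.

Constraints 1, 2, 3, and 4 are violated.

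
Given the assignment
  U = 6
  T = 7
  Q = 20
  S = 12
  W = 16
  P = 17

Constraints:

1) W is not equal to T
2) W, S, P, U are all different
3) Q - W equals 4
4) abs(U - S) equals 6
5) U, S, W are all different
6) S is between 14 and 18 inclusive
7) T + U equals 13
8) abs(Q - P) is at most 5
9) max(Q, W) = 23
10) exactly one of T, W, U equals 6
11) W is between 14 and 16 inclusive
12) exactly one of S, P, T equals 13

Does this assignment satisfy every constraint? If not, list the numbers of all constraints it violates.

1) W = 16, T = 7; distinct — satisfied.
2) values 16, 12, 17, 6 are pairwise distinct — satisfied.
3) Q - W = 20 - 16 = 4 — satisfied.
4) abs(6 - 12) = 6 — satisfied.
5) values 6, 12, 16 are pairwise distinct — satisfied.
6) S = 12 is outside [14, 18] — violated.
7) T + U = 7 + 6 = 13 — satisfied.
8) abs(20 - 17) = 3; 3 ≤ 5 — satisfied.
9) max(20, 16) = 20, not 23 — violated.
10) T=7, W=16, U=6; 1 of them equals 6 — satisfied.
11) W = 16 lies in [14, 16] — satisfied.
12) S=12, P=17, T=7; 0 of them equal 13, not exactly one — violated.

No — constraints 6, 9, 12 are not satisfied.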